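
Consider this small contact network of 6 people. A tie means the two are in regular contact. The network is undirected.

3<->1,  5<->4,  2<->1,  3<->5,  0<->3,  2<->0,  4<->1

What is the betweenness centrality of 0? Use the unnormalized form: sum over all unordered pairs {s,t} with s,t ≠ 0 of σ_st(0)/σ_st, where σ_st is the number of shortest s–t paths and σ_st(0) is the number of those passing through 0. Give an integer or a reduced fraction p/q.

5/6

Pairs whose geodesics pass through 0 — 5–2: 1/3; 3–2: 1/2.
All other pairs contribute 0.
Summing the contributions gives betweenness(0) = 5/6.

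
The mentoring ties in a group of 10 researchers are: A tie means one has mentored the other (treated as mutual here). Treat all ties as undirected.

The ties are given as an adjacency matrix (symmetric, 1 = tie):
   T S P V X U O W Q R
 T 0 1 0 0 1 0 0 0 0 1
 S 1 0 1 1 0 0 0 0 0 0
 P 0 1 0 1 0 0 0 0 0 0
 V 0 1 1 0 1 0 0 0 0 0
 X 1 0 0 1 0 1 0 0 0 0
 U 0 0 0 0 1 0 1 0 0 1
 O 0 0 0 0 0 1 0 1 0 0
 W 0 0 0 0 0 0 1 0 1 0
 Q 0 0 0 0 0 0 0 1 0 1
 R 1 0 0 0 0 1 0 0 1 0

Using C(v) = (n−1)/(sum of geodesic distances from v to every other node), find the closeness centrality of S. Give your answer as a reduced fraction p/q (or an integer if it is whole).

Distances from S: O:4, P:1, Q:3, R:2, T:1, U:3, V:1, W:4, X:2. Sum = 21.
n = 10, so closeness = 9/21 = 3/7.

3/7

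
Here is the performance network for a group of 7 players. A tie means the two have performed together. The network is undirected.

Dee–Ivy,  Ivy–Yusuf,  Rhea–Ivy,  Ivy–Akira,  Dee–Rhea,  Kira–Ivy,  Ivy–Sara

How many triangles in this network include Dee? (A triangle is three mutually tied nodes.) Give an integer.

1

Dee's neighbors: Ivy and Rhea.
Neighbor pairs that are themselves tied: Dee–Ivy–Rhea. Each forms one triangle with Dee, for 1 in total.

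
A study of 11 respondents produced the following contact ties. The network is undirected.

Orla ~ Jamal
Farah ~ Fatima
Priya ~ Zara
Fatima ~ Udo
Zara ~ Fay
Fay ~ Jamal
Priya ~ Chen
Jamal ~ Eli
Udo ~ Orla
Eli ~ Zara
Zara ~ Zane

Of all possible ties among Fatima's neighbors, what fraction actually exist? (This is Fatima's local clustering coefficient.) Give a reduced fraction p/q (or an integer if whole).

Fatima's neighbors: Farah and Udo (k = 2).
Possible neighbor pairs: C(2,2) = 1. Edges among them: none → e = 0.
Clustering(Fatima) = 0/1.

0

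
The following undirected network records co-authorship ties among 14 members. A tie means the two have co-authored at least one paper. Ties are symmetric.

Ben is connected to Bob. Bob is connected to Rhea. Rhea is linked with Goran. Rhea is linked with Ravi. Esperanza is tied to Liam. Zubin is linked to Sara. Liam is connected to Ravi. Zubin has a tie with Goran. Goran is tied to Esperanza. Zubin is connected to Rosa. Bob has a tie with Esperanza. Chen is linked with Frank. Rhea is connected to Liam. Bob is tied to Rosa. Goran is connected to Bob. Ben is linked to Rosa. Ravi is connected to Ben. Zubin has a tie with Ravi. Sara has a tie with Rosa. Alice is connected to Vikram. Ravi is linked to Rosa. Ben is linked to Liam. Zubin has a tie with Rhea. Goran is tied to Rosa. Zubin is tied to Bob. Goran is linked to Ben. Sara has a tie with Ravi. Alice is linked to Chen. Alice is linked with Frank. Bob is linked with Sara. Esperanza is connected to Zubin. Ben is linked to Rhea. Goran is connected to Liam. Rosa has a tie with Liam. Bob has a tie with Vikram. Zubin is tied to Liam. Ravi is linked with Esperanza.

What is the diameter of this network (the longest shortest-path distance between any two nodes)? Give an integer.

5

Eccentricity of each node (its greatest distance to any other): Alice:4, Ben:4, Bob:3, Chen:5, Esperanza:4, Frank:5, Goran:4, Liam:5, Ravi:5, Rhea:4, Rosa:4, Sara:4, Vikram:3, Zubin:4.
The maximum eccentricity is 5, realized for instance by the pair Ravi–Frank via Ravi – Ben – Bob – Vikram – Alice – Frank. So the diameter is 5.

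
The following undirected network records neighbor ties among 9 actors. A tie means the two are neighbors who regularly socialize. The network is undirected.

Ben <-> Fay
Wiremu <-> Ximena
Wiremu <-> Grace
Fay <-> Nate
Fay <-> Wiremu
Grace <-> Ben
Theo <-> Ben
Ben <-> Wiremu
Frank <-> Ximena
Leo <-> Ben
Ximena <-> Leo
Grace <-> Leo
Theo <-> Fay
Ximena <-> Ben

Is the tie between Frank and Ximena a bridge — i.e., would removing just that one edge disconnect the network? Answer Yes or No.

Without the Frank–Ximena edge there is no alternate route between Frank and Ximena, so the network disconnects. It is a bridge.

Yes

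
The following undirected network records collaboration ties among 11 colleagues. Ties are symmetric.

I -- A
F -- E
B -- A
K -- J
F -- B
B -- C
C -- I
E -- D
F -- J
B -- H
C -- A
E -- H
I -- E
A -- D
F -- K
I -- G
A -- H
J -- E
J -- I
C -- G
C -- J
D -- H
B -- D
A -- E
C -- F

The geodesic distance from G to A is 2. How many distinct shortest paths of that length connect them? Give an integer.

2

The shortest distance is 2. The length-2 paths are: G–C–A; G–I–A.
That gives 2 distinct shortest paths.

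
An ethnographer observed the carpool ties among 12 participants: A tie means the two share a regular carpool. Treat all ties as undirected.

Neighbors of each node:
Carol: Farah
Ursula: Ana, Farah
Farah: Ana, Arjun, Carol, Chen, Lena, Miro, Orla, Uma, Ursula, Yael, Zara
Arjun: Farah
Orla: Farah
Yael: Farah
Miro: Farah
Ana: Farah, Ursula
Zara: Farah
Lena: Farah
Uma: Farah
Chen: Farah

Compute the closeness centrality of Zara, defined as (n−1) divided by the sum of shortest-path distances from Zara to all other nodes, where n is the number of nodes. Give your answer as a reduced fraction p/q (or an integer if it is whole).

11/21

Distances from Zara: Ana:2, Arjun:2, Carol:2, Chen:2, Farah:1, Lena:2, Miro:2, Orla:2, Uma:2, Ursula:2, Yael:2. Sum = 21.
n = 12, so closeness = 11/21.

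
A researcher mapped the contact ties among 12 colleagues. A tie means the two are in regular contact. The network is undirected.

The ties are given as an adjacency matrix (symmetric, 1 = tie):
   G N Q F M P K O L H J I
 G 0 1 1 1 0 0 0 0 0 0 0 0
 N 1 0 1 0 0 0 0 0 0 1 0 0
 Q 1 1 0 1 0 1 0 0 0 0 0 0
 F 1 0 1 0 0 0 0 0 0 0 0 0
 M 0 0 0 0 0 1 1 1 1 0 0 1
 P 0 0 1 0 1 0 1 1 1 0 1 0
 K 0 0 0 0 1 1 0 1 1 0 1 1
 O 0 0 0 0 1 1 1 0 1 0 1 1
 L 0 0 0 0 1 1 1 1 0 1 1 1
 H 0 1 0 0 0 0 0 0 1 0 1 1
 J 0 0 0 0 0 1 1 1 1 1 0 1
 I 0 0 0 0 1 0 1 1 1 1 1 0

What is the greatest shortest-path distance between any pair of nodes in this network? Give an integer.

4

Eccentricity of each node (its greatest distance to any other): F:4, G:3, H:3, I:4, J:3, K:3, L:3, M:3, N:3, O:3, P:2, Q:3.
The maximum eccentricity is 4, realized for instance by the pair F–I via F – Q – P – M – I. So the diameter is 4.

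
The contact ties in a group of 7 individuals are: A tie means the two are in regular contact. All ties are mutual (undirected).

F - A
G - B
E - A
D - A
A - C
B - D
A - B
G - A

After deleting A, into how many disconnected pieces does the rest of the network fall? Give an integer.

4

Without A, the remaining ties split the others into: {C}; {E}; {B, D, G}; {F}.
That's 4 separate components.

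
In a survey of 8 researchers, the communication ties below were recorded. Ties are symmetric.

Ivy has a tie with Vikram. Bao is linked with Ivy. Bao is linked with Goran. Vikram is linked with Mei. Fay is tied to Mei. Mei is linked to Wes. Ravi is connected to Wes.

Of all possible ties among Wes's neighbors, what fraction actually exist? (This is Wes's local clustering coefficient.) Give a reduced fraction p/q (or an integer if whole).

Wes's neighbors: Mei and Ravi (k = 2).
Possible neighbor pairs: C(2,2) = 1. Edges among them: none → e = 0.
Clustering(Wes) = 0/1.

0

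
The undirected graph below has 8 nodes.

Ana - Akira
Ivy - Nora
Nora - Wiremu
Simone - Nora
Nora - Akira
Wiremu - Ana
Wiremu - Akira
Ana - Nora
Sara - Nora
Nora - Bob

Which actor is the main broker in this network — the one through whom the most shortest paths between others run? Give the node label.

Unnormalized betweenness of each node: Akira:0, Ana:0, Bob:0, Ivy:0, Nora:18, Sara:0, Simone:0, Wiremu:0.
Nora has the largest value, 18, making it the main broker — the node through which the most shortest paths run.

Nora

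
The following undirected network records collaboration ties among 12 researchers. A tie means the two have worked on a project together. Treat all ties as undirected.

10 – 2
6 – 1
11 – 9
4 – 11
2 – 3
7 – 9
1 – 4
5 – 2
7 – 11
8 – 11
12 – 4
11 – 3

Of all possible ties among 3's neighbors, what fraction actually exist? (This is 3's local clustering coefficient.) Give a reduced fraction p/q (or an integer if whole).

0

3's neighbors: 2 and 11 (k = 2).
Possible neighbor pairs: C(2,2) = 1. Edges among them: none → e = 0.
Clustering(3) = 0/1.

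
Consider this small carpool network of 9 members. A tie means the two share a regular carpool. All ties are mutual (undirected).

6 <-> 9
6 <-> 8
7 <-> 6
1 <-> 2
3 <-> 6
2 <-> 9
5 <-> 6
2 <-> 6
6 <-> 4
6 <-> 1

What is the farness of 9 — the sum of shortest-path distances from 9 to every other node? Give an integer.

14

Distances from 9: 1:2, 2:1, 3:2, 4:2, 5:2, 6:1, 7:2, 8:2.
Sum = 2 + 1 + 2 + 2 + 2 + 1 + 2 + 2 = 14.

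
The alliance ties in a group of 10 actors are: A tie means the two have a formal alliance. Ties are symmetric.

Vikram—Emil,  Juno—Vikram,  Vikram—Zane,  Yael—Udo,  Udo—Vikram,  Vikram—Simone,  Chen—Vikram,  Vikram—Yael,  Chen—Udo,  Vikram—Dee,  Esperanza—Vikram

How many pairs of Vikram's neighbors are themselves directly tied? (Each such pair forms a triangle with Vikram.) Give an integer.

2

Vikram's neighbors: Chen, Dee, Emil, Esperanza, Juno, Simone, Udo, Yael, and Zane.
Neighbor pairs that are themselves tied: Vikram–Chen–Udo; Vikram–Udo–Yael. Each forms one triangle with Vikram, for 2 in total.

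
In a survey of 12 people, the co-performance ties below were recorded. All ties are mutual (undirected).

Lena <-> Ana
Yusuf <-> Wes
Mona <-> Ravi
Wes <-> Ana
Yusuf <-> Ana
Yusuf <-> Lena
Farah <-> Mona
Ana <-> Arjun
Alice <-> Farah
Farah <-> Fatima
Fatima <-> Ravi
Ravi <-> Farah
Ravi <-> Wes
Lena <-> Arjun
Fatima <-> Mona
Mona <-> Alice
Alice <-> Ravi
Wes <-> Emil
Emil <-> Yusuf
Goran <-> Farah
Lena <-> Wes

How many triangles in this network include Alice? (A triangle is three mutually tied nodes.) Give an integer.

3

Alice's neighbors: Farah, Mona, and Ravi.
Neighbor pairs that are themselves tied: Alice–Farah–Mona; Alice–Farah–Ravi; Alice–Mona–Ravi. Each forms one triangle with Alice, for 3 in total.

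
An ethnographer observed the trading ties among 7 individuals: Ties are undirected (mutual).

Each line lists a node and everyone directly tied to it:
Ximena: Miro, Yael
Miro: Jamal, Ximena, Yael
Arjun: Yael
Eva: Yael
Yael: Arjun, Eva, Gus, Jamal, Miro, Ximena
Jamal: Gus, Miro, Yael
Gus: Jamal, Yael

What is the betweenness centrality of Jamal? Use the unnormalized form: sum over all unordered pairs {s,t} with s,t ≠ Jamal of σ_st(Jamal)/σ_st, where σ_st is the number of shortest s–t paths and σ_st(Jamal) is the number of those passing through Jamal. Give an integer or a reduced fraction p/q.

Pairs whose geodesics pass through Jamal — Gus–Miro: 1/2.
All other pairs contribute 0.
Summing the contributions gives betweenness(Jamal) = 1/2.

1/2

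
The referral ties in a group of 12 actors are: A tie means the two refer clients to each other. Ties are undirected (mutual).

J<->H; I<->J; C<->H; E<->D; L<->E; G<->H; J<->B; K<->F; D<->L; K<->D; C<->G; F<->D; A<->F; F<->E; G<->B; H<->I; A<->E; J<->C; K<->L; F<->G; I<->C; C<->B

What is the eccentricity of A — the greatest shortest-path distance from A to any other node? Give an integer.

4

Distances from A: B:3, C:3, D:2, E:1, F:1, G:2, H:3, I:4, J:4, K:2, L:2.
The largest is 4 (to J and I), so the eccentricity of A is 4.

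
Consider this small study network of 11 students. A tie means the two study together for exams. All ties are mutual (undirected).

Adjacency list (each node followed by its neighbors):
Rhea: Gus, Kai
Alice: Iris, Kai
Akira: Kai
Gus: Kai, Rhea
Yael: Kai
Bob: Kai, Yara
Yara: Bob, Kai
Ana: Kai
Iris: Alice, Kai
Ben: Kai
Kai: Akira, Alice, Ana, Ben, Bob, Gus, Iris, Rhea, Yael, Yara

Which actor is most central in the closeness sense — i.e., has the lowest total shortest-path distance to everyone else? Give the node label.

Farness (sum of distances to all others) for each node — Akira:19, Alice:18, Ana:19, Ben:19, Bob:18, Gus:18, Iris:18, Kai:10, Rhea:18, Yael:19, Yara:18.
The smallest farness is 10, for Kai, so Kai has the highest closeness.

Kai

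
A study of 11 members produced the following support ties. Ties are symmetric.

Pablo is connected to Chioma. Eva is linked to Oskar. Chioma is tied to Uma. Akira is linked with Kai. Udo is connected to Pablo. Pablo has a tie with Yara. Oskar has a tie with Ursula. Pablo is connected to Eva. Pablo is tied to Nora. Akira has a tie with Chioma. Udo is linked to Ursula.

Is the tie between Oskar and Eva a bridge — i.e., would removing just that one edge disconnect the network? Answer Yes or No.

Even without that edge, Oskar still reaches Eva via Oskar – Ursula – Udo – Pablo – Eva, so the network stays connected. Not a bridge.

No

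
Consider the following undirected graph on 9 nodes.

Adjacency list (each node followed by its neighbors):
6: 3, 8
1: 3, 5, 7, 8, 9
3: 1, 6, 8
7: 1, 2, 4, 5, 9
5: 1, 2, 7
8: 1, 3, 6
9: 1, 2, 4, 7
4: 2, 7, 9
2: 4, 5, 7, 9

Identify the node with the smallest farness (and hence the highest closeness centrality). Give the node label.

1

Farness (sum of distances to all others) for each node — 1:11, 2:16, 3:15, 4:17, 5:14, 6:21, 7:12, 8:15, 9:13.
The smallest farness is 11, for 1, so 1 has the highest closeness.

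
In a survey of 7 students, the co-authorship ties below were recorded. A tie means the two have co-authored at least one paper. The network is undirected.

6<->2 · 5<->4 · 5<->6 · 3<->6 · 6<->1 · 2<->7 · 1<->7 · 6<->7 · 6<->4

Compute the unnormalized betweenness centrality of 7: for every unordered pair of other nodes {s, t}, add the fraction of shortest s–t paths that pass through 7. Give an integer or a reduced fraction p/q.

Pairs whose geodesics pass through 7 — 1–2: 1/2.
All other pairs contribute 0.
Summing the contributions gives betweenness(7) = 1/2.

1/2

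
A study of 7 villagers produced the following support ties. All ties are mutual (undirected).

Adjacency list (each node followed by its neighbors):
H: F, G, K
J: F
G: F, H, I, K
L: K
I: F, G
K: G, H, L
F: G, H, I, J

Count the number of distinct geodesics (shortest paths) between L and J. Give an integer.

The shortest distance is 4. The length-4 paths are: L–K–G–F–J; L–K–H–F–J.
That gives 2 distinct shortest paths.

2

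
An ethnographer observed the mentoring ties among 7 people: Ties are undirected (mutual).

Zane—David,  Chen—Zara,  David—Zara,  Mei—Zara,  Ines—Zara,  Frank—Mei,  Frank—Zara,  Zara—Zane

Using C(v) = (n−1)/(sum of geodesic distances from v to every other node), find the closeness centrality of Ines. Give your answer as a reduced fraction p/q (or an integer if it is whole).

6/11

Distances from Ines: Chen:2, David:2, Frank:2, Mei:2, Zane:2, Zara:1. Sum = 11.
n = 7, so closeness = 6/11.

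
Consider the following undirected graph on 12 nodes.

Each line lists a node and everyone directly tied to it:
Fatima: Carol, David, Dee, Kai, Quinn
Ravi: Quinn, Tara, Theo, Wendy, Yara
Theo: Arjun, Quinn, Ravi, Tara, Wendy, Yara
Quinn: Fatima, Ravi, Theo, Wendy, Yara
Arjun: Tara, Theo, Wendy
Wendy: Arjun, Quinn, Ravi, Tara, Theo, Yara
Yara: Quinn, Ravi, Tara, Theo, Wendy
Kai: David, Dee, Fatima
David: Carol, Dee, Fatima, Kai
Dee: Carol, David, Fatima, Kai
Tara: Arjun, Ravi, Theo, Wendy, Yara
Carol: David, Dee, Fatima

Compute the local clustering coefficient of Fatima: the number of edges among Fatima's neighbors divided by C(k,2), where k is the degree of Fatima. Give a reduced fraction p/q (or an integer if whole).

1/2

Fatima's neighbors: Carol, David, Dee, Kai, and Quinn (k = 5).
Possible neighbor pairs: C(5,2) = 10. Edges among them: Carol–David, Carol–Dee, David–Dee, David–Kai, Dee–Kai → e = 5.
Clustering(Fatima) = 5/10 = 1/2.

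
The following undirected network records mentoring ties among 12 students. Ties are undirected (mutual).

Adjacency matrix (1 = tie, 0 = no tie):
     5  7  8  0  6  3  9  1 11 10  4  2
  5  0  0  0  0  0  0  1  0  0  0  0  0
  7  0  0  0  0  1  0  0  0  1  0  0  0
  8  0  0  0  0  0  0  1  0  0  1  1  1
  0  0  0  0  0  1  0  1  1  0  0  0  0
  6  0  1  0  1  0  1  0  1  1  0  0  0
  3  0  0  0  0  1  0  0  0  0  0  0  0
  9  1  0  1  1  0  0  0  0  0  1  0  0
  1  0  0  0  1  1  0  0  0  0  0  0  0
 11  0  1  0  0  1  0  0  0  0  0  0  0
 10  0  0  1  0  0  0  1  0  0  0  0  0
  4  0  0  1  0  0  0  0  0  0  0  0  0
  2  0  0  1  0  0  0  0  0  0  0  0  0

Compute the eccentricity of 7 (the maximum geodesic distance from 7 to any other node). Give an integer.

5

Distances from 7: 0:2, 1:2, 2:5, 3:2, 4:5, 5:4, 6:1, 8:4, 9:3, 10:4, 11:1.
The largest is 5 (to 4 and 2), so the eccentricity of 7 is 5.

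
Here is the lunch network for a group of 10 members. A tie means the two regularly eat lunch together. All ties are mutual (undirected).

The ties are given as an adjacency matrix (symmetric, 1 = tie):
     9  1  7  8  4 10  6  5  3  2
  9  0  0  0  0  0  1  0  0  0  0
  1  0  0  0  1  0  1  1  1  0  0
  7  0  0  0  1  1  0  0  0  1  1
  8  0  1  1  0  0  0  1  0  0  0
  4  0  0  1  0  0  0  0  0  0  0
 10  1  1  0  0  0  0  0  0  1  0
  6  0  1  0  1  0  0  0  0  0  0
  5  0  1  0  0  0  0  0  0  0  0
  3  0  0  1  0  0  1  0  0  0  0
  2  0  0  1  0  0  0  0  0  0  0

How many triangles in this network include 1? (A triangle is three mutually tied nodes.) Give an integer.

1's neighbors: 5, 6, 8, and 10.
Neighbor pairs that are themselves tied: 1–6–8. Each forms one triangle with 1, for 1 in total.

1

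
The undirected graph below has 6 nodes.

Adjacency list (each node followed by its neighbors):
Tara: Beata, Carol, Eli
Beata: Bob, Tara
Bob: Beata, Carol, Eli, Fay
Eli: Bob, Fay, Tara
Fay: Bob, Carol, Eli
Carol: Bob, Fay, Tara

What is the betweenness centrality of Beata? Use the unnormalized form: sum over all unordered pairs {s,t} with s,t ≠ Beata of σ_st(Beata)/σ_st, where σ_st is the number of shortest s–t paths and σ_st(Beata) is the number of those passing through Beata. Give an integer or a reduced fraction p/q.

Pairs whose geodesics pass through Beata — Bob–Tara: 1/3.
All other pairs contribute 0.
Summing the contributions gives betweenness(Beata) = 1/3.

1/3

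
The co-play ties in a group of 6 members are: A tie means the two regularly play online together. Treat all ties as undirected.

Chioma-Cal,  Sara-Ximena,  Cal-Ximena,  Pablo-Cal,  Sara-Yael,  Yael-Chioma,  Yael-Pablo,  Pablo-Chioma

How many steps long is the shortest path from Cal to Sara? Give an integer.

One shortest route is Cal – Ximena – Sara, which uses 2 edges, and Cal and Sara are not directly tied, so nothing shorter exists. So d(Cal,Sara) = 2.

2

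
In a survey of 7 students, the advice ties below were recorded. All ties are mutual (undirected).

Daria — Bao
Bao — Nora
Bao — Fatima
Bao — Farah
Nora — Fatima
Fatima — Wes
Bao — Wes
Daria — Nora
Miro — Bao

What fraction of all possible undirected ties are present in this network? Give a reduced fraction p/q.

There are 9 edges and 7 nodes, so the maximum possible is C(7,2) = 21.
Density = 9/21 = 3/7.

3/7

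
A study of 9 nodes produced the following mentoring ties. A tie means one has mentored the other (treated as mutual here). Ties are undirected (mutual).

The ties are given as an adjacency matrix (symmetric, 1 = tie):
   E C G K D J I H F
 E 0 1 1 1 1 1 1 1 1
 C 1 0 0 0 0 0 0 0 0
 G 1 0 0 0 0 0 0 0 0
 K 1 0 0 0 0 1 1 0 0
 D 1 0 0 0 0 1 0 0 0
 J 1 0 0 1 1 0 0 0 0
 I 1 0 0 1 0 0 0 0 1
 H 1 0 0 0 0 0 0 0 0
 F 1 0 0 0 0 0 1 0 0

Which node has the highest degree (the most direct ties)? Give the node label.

E

Degrees — C:1, D:2, E:8, F:2, G:1, H:1, I:3, J:3, K:3.
The maximum is 8, attained only by E.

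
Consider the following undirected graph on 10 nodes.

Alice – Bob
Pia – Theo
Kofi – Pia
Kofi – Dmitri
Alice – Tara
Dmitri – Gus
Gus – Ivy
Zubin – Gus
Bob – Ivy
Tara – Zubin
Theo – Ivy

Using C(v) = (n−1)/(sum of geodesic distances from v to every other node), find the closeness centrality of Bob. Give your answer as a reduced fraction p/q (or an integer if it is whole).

Distances from Bob: Alice:1, Dmitri:3, Gus:2, Ivy:1, Kofi:4, Pia:3, Tara:2, Theo:2, Zubin:3. Sum = 21.
n = 10, so closeness = 9/21 = 3/7.

3/7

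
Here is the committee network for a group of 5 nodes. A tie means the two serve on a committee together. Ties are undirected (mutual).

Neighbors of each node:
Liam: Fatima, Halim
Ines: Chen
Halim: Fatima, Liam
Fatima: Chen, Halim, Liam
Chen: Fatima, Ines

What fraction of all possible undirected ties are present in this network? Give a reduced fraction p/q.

There are 5 edges and 5 nodes, so the maximum possible is C(5,2) = 10.
Density = 5/10 = 1/2.

1/2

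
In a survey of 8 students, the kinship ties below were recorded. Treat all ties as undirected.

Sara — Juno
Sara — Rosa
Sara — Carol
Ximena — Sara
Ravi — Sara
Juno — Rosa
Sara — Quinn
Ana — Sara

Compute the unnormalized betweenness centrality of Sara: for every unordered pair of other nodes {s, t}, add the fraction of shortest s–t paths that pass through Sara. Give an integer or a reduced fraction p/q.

20

Pairs whose geodesics pass through Sara — Rosa–Ximena: 1; Rosa–Ana: 1; Rosa–Carol: 1; Rosa–Quinn: 1; Rosa–Ravi: 1; Juno–Ximena: 1; Juno–Ana: 1; Juno–Carol: 1; Juno–Quinn: 1; Juno–Ravi: 1; Ximena–Ana: 1; Ximena–Carol: 1; Ximena–Quinn: 1; Ximena–Ravi: 1 … (+6 more pairs).
All other pairs contribute 0.
Summing the contributions gives betweenness(Sara) = 20.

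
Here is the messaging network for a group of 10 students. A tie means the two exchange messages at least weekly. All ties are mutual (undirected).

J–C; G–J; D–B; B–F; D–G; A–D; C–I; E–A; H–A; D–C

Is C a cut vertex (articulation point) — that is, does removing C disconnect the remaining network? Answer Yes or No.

Removing C leaves {A, B, D, E, F, G, H, and J} with no path to {I}, so the network splits into 2 components. C is a cut vertex.

Yes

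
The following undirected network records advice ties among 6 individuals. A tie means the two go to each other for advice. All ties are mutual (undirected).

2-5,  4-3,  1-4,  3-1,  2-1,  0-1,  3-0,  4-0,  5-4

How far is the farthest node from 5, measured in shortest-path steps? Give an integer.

2

Distances from 5: 0:2, 1:2, 2:1, 3:2, 4:1.
The largest is 2 (to 1, 0, and 3), so the eccentricity of 5 is 2.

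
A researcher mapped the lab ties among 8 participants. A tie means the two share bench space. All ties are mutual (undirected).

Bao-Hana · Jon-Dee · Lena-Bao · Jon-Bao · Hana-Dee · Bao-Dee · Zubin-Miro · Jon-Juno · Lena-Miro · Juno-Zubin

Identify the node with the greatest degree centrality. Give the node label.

Bao

Degrees — Bao:4, Dee:3, Hana:2, Jon:3, Juno:2, Lena:2, Miro:2, Zubin:2.
The maximum is 4, attained only by Bao.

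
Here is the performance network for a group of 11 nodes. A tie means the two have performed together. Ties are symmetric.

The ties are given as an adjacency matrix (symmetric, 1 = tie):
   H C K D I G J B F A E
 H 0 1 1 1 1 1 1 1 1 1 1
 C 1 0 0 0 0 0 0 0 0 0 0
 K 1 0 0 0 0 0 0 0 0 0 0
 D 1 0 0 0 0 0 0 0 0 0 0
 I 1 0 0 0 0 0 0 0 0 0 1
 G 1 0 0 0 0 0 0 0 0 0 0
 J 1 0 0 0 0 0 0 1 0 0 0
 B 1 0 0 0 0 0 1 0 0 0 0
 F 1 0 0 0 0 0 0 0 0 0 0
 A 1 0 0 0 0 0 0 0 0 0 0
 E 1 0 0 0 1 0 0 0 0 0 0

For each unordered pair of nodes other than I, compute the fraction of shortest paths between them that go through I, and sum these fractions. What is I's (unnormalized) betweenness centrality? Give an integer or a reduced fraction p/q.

No shortest path between any pair of other nodes passes through I.
Summing the contributions gives betweenness(I) = 0.

0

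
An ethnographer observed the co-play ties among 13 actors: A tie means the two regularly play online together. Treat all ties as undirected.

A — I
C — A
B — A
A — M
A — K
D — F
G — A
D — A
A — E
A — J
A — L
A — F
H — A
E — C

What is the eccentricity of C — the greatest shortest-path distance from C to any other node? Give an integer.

2

Distances from C: A:1, B:2, D:2, E:1, F:2, G:2, H:2, I:2, J:2, K:2, L:2, M:2.
The largest is 2 (to K, M, F, H, J, G, I, B, L, and D), so the eccentricity of C is 2.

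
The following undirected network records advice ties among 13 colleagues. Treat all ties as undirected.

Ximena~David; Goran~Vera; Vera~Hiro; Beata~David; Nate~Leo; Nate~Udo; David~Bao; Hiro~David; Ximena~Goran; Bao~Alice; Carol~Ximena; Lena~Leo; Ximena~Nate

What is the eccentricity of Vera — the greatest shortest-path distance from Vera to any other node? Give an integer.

Distances from Vera: Alice:4, Bao:3, Beata:3, Carol:3, David:2, Goran:1, Hiro:1, Lena:5, Leo:4, Nate:3, Udo:4, Ximena:2.
The largest is 5 (to Lena), so the eccentricity of Vera is 5.

5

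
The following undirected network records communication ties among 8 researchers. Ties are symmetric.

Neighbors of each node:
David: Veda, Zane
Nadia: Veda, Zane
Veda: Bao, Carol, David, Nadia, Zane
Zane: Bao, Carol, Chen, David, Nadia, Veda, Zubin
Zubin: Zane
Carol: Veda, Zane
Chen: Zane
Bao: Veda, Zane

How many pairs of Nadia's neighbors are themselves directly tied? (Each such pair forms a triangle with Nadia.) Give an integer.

Nadia's neighbors: Veda and Zane.
Neighbor pairs that are themselves tied: Nadia–Veda–Zane. Each forms one triangle with Nadia, for 1 in total.

1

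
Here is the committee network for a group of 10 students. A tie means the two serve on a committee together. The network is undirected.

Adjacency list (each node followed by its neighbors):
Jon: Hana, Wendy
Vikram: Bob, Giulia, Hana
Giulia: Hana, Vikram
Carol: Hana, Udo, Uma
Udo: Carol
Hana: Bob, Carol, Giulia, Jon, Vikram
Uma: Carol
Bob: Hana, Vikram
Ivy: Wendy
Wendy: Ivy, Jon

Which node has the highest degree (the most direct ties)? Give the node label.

Hana

Degrees — Bob:2, Carol:3, Giulia:2, Hana:5, Ivy:1, Jon:2, Udo:1, Uma:1, Vikram:3, Wendy:2.
The maximum is 5, attained only by Hana.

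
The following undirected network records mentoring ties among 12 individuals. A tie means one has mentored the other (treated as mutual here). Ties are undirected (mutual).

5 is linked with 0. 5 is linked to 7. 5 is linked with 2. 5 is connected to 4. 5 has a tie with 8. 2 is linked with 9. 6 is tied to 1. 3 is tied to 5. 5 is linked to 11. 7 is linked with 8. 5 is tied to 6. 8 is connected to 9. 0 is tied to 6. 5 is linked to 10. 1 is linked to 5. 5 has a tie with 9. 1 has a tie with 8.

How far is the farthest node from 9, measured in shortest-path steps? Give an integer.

Distances from 9: 0:2, 1:2, 2:1, 3:2, 4:2, 5:1, 6:2, 7:2, 8:1, 10:2, 11:2.
The largest is 2 (to 11, 6, 0, 7, 1, 4, 10, and 3), so the eccentricity of 9 is 2.

2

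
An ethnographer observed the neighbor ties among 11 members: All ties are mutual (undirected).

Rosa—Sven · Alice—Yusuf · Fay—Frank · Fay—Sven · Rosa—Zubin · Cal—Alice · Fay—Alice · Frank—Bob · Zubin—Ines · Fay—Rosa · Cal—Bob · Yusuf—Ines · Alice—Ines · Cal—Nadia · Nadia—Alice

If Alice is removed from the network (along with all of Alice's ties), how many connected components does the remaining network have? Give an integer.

1

Alice's neighbors (Cal, Fay, Ines, Nadia, and Yusuf) remain reachable from one another through other ties, so the rest of the network stays in one piece.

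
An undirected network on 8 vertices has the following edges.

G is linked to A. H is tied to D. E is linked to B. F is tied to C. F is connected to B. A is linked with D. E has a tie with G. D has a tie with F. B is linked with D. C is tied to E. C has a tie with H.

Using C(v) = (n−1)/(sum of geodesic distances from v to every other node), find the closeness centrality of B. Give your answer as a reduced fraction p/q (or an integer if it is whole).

7/11

Distances from B: A:2, C:2, D:1, E:1, F:1, G:2, H:2. Sum = 11.
n = 8, so closeness = 7/11.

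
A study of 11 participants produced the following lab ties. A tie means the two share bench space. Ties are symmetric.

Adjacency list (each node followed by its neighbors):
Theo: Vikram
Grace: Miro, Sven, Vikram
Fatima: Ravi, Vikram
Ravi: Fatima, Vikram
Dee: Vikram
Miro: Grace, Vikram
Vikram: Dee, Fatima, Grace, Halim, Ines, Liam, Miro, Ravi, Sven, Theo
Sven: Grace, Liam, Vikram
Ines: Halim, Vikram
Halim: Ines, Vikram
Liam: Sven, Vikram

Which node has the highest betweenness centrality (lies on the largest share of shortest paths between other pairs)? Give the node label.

Vikram

Unnormalized betweenness of each node: Dee:0, Fatima:0, Grace:1/2, Halim:0, Ines:0, Liam:0, Miro:0, Ravi:0, Sven:1/2, Theo:0, Vikram:39.
Vikram has the largest value, 39, making it the main broker — the node through which the most shortest paths run.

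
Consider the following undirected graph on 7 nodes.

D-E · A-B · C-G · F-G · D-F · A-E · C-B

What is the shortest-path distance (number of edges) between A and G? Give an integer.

3

One shortest route is A – B – C – G, which uses 3 edges, and at distance 2 from A we only reach {C, D}, which does not include G. So d(A,G) = 3.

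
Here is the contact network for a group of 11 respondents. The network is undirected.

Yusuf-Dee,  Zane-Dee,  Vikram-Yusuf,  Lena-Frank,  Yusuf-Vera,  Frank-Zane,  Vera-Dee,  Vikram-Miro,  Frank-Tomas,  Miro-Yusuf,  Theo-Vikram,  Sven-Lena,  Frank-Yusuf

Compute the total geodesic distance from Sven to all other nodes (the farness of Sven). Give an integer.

33

Distances from Sven: Dee:4, Frank:2, Lena:1, Miro:4, Theo:5, Tomas:3, Vera:4, Vikram:4, Yusuf:3, Zane:3.
Sum = 4 + 2 + 1 + 4 + 5 + 3 + 4 + 4 + 3 + 3 = 33.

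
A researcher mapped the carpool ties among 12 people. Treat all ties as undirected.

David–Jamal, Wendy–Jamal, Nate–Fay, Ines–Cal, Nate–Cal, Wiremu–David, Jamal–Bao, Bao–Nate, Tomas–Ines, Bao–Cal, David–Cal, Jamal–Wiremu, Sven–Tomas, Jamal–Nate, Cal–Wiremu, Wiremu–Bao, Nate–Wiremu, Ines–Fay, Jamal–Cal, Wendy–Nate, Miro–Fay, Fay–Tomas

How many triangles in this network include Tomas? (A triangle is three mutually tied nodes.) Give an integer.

Tomas's neighbors: Fay, Ines, and Sven.
Neighbor pairs that are themselves tied: Tomas–Fay–Ines. Each forms one triangle with Tomas, for 1 in total.

1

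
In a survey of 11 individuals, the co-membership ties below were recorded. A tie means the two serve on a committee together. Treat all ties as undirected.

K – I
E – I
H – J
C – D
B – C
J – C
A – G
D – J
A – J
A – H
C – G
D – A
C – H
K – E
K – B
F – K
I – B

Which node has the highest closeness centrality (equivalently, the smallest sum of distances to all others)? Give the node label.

Farness (sum of distances to all others) for each node — A:27, B:18, C:17, D:23, E:30, F:31, G:24, H:23, I:23, J:22, K:22.
The smallest farness is 17, for C, so C has the highest closeness.

C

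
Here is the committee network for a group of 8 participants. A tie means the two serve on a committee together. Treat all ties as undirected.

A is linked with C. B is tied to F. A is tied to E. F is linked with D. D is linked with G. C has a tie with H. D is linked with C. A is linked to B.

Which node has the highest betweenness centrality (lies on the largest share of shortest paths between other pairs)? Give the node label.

C

Unnormalized betweenness of each node: A:8, B:2, C:10, D:8, E:0, F:2, G:0, H:0.
C has the largest value, 10, making it the main broker — the node through which the most shortest paths run.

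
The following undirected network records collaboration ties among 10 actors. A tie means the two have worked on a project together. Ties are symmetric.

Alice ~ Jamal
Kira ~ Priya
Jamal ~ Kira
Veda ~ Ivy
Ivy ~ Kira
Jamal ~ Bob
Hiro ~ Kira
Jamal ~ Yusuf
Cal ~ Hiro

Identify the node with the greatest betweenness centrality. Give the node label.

Unnormalized betweenness of each node: Alice:0, Bob:0, Cal:0, Hiro:8, Ivy:8, Jamal:21, Kira:28, Priya:0, Veda:0, Yusuf:0.
Kira has the largest value, 28, making it the main broker — the node through which the most shortest paths run.

Kira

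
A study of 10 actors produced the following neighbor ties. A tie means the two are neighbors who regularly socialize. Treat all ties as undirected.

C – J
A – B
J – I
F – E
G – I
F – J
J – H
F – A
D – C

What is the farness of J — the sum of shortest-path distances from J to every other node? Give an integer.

15

Distances from J: A:2, B:3, C:1, D:2, E:2, F:1, G:2, H:1, I:1.
Sum = 2 + 3 + 1 + 2 + 2 + 1 + 2 + 1 + 1 = 15.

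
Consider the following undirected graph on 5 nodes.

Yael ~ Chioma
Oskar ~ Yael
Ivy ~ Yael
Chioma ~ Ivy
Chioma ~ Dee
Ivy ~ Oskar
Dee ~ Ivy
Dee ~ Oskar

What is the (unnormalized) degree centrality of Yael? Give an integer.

3

Yael is directly tied to Chioma, Ivy, and Oskar. That is 3 neighbors, so the degree of Yael is 3.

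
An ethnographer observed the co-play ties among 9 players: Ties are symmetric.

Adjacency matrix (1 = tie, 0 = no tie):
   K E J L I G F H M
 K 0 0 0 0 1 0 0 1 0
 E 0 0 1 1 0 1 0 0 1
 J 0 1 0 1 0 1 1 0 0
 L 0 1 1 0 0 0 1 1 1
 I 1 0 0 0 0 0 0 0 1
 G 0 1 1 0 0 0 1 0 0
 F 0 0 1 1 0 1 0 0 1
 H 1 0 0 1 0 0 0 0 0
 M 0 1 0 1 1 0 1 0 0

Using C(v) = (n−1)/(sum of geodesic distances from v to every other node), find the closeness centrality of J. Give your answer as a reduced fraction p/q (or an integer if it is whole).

4/7

Distances from J: E:1, F:1, G:1, H:2, I:3, K:3, L:1, M:2. Sum = 14.
n = 9, so closeness = 8/14 = 4/7.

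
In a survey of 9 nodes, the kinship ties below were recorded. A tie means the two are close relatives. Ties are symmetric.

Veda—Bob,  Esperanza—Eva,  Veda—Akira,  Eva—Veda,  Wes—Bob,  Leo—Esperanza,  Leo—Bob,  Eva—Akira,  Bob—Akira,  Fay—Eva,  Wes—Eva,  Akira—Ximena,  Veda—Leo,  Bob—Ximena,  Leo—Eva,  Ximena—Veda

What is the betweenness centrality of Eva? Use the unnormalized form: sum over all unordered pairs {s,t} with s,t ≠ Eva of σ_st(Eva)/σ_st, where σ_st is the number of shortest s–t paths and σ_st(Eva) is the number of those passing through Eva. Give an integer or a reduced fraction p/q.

Pairs whose geodesics pass through Eva — Bob–Fay: 4/4; Akira–Wes: 1/2; Akira–Esperanza: 1; Akira–Leo: 1/3; Akira–Fay: 1; Wes–Esperanza: 1; Wes–Veda: 1/2; Wes–Leo: 1/2; Wes–Fay: 1; Esperanza–Ximena: 2/4; Esperanza–Veda: 1/2; Esperanza–Fay: 1; Ximena–Fay: 2/2; Veda–Fay: 1 … (+1 more pairs).
All other pairs contribute 0.
Summing the contributions gives betweenness(Eva) = 71/6.

71/6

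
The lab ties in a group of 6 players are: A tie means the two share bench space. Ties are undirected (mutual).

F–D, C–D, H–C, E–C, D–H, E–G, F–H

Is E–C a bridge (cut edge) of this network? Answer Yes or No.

Yes

Without the E–C edge there is no alternate route between E and C, so the network disconnects. It is a bridge.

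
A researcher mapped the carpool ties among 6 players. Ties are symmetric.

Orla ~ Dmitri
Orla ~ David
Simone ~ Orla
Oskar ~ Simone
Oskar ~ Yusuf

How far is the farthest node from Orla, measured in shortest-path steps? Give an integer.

Distances from Orla: David:1, Dmitri:1, Oskar:2, Simone:1, Yusuf:3.
The largest is 3 (to Yusuf), so the eccentricity of Orla is 3.

3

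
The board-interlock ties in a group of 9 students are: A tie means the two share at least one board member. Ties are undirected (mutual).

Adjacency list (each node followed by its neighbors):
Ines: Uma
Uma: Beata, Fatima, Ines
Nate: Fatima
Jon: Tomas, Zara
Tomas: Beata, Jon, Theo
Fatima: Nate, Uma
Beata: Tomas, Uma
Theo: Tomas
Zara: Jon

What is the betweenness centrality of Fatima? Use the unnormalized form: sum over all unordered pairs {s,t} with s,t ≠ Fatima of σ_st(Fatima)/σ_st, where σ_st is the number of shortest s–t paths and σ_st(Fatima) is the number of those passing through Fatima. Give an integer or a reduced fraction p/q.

Pairs whose geodesics pass through Fatima — Zara–Nate: 1; Beata–Nate: 1; Tomas–Nate: 1; Theo–Nate: 1; Ines–Nate: 1; Uma–Nate: 1; Jon–Nate: 1.
All other pairs contribute 0.
Summing the contributions gives betweenness(Fatima) = 7.

7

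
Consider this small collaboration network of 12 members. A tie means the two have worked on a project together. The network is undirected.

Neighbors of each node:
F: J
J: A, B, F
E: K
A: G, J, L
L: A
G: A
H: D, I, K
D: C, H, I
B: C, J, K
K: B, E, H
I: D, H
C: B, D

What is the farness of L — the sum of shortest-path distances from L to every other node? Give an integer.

Distances from L: A:1, B:3, C:4, D:5, E:5, F:3, G:2, H:5, I:6, J:2, K:4.
Sum = 1 + 3 + 4 + 5 + 5 + 3 + 2 + 5 + 6 + 2 + 4 = 40.

40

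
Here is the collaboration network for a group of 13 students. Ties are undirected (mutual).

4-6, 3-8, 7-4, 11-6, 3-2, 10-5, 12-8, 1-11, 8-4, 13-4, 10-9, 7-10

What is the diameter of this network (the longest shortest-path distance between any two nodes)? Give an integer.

6

Eccentricity of each node (its greatest distance to any other): 1:6, 2:6, 3:5, 4:3, 5:6, 6:4, 7:4, 8:4, 9:6, 10:5, 11:5, 12:5, 13:4.
The maximum eccentricity is 6, realized for instance by the pair 2–5 via 2 – 3 – 8 – 4 – 7 – 10 – 5. So the diameter is 6.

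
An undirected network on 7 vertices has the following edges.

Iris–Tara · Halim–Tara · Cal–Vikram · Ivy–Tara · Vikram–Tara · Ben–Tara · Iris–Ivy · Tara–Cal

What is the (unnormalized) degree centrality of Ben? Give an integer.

1

Ben is directly tied to Tara. That is 1 neighbor, so the degree of Ben is 1.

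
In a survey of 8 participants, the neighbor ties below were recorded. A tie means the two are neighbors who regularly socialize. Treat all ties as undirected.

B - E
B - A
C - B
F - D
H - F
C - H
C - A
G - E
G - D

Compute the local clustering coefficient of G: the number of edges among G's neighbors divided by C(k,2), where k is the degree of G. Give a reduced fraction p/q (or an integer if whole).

0

G's neighbors: D and E (k = 2).
Possible neighbor pairs: C(2,2) = 1. Edges among them: none → e = 0.
Clustering(G) = 0/1.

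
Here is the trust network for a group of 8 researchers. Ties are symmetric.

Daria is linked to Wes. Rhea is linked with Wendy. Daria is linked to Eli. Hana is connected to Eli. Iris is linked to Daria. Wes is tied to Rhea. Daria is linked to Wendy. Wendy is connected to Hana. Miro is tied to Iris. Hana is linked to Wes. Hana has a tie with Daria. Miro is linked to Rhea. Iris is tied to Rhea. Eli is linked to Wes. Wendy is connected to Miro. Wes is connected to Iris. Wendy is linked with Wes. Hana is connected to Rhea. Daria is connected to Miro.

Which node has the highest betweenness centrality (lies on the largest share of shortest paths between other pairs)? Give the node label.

Daria

Unnormalized betweenness of each node: Daria:3, Eli:0, Hana:31/30, Iris:9/20, Miro:9/20, Rhea:7/6, Wendy:47/60, Wes:127/60.
Daria has the largest value, 3, making it the main broker — the node through which the most shortest paths run.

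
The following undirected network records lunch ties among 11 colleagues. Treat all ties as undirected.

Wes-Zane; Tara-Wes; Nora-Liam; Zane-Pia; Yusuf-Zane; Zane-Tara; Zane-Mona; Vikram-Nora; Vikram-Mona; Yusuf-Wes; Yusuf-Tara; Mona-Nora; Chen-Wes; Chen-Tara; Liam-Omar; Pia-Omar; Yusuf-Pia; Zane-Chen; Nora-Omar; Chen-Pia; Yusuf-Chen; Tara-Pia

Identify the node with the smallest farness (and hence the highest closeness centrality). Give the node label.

Zane

Farness (sum of distances to all others) for each node — Chen:18, Liam:24, Mona:17, Nora:20, Omar:18, Pia:16, Tara:18, Vikram:23, Wes:21, Yusuf:18, Zane:15.
The smallest farness is 15, for Zane, so Zane has the highest closeness.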